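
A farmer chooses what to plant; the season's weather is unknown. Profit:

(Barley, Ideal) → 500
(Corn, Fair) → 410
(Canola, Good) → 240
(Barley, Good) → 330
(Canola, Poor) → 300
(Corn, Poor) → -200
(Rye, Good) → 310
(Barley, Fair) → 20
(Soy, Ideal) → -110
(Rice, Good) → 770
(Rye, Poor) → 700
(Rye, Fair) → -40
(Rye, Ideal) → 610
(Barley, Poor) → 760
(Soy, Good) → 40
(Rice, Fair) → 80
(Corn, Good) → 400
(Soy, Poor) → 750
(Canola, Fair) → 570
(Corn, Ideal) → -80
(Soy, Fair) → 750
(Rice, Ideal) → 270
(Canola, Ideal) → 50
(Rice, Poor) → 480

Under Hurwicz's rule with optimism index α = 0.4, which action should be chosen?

Rice

Corn: 0.4·410 + 0.6·(-200) = 44
Rye: 0.4·700 + 0.6·(-40) = 256
Rice: 0.4·770 + 0.6·80 = 356
Canola: 0.4·570 + 0.6·50 = 258
Soy: 0.4·750 + 0.6·(-110) = 234
Barley: 0.4·760 + 0.6·20 = 316
Highest Hurwicz score = 356 → Rice.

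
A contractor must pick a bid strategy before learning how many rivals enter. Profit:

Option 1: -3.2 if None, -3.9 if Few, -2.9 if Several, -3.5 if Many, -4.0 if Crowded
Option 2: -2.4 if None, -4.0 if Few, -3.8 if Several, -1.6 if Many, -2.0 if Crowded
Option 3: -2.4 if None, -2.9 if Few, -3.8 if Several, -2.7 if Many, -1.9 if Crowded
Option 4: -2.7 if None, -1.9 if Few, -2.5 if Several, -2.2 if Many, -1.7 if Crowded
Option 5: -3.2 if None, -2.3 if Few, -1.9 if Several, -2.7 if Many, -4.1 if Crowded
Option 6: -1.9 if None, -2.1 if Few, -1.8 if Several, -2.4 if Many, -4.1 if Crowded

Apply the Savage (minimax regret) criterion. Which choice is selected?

Option 4

Column bests: None=-1.9, Few=-1.9, Several=-1.8, Many=-1.6, Crowded=-1.7.
Option 1 regrets: 1.3, 2.0, 1.1, 1.9, 2.3 → max 2.3
Option 2 regrets: 0.5, 2.1, 2.0, 0.0, 0.3 → max 2.1
Option 3 regrets: 0.5, 1.0, 2.0, 1.1, 0.2 → max 2.0
Option 4 regrets: 0.8, 0.0, 0.7, 0.6, 0.0 → max 0.8
Option 5 regrets: 1.3, 0.4, 0.1, 1.1, 2.4 → max 2.4
Option 6 regrets: 0.0, 0.2, 0.0, 0.8, 2.4 → max 2.4
Smallest max regret = 0.8 → Option 4.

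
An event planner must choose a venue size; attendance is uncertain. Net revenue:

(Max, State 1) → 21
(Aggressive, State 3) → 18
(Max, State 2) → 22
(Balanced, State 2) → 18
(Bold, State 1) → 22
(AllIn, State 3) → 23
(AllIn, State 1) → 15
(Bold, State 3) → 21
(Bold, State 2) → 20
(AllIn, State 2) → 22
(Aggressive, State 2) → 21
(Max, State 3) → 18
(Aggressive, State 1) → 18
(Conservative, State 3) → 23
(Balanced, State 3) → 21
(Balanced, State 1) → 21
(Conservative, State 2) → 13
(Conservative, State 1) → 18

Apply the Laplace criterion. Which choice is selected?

Row averages: Conservative=18, Balanced=20, Aggressive=19, Bold=21, AllIn=20, Max=61/3
Highest average = 21 → Bold.

Bold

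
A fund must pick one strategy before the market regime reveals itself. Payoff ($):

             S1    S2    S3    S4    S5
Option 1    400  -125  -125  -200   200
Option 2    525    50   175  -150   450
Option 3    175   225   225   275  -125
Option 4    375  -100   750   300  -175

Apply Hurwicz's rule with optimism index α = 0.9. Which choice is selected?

Option 1: 0.9·400 + 0.1·(-200) = 340
Option 2: 0.9·525 + 0.1·(-150) = 457.5
Option 3: 0.9·275 + 0.1·(-125) = 235
Option 4: 0.9·750 + 0.1·(-175) = 657.5
Highest Hurwicz score = 657.5 → Option 4.

Option 4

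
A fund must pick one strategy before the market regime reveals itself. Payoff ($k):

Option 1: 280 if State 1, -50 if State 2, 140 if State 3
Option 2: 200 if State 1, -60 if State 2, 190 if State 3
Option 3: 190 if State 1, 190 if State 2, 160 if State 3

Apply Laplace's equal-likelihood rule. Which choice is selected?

Row averages: Option 1=370/3, Option 2=110, Option 3=180
Highest average = 180 → Option 3.

Option 3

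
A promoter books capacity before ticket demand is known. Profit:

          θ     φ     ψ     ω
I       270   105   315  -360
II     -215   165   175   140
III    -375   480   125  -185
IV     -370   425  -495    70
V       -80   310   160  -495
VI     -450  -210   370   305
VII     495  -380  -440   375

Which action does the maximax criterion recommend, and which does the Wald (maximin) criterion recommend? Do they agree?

maximax → VII; maximin → II (disagree)

Row maxima: I=315, II=175, III=480, IV=425, V=310, VI=370, VII=495
Best best-case = 495 → VII.
Row minima: I=-360, II=-215, III=-375, IV=-495, V=-495, VI=-450, VII=-440
Best worst-case = -215 → II.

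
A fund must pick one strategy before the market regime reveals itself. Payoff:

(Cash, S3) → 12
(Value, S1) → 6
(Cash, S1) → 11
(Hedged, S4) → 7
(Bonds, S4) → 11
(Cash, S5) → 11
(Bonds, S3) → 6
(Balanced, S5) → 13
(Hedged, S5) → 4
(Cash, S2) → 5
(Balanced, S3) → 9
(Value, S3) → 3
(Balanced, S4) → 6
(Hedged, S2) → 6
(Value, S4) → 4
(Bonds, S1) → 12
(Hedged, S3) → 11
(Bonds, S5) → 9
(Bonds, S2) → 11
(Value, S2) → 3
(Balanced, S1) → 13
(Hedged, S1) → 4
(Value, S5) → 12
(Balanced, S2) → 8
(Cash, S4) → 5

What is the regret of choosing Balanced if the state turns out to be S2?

3

Best payoff under S2 is 11.
Regret = 11 − 8 = 3.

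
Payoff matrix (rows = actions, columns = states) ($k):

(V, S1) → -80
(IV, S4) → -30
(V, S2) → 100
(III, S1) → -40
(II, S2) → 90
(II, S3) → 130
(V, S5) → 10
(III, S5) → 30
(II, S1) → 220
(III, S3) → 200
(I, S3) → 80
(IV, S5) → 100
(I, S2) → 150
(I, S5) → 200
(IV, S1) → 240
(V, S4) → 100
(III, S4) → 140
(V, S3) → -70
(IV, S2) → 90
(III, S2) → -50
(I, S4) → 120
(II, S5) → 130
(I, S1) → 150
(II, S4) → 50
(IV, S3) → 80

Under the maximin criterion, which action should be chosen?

Row minima: I=80, II=50, III=-50, IV=-30, V=-80
Best worst-case = 80 → I.

I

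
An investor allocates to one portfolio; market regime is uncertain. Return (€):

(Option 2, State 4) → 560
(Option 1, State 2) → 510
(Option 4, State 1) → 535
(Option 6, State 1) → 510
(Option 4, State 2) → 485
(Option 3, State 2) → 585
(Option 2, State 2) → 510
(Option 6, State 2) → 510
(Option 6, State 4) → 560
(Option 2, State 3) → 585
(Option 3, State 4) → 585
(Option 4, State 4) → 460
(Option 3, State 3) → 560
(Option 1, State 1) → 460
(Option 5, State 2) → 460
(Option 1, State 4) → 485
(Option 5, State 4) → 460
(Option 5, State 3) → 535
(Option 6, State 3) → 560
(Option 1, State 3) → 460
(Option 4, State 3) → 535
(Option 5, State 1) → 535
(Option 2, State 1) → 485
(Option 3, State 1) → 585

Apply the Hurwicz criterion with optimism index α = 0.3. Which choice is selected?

Option 1: 0.3·510 + 0.7·460 = 475
Option 2: 0.3·585 + 0.7·485 = 515
Option 3: 0.3·585 + 0.7·560 = 567.5
Option 4: 0.3·535 + 0.7·460 = 482.5
Option 5: 0.3·535 + 0.7·460 = 482.5
Option 6: 0.3·560 + 0.7·510 = 525
Highest Hurwicz score = 567.5 → Option 3.

Option 3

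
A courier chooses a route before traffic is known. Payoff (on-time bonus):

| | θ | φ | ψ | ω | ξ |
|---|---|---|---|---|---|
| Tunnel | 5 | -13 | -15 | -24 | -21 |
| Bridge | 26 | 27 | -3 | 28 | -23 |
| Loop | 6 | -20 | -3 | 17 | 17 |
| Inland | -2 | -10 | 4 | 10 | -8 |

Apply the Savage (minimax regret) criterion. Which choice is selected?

Column bests: θ=26, φ=27, ψ=4, ω=28, ξ=17.
Tunnel regrets: 21, 40, 19, 52, 38 → max 52
Bridge regrets: 0, 0, 7, 0, 40 → max 40
Loop regrets: 20, 47, 7, 11, 0 → max 47
Inland regrets: 28, 37, 0, 18, 25 → max 37
Smallest max regret = 37 → Inland.

Inland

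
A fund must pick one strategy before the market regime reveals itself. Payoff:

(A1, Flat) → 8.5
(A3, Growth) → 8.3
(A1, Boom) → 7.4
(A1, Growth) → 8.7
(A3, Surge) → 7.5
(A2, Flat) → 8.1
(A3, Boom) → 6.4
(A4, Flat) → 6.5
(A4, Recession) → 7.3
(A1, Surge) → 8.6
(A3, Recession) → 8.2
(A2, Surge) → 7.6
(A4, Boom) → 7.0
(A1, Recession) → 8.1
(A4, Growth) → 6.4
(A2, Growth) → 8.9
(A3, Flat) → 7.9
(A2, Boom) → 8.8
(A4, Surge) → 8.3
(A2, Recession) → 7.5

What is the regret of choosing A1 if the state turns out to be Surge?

0.0

Best payoff under Surge is 8.6.
Regret = 8.6 − 8.6 = 0.0.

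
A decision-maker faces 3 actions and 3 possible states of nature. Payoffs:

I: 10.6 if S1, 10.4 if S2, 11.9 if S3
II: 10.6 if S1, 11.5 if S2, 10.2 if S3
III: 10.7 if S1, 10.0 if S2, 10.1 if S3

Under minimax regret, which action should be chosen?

I

Column bests: S1=10.7, S2=11.5, S3=11.9.
I regrets: 0.1, 1.1, 0.0 → max 1.1
II regrets: 0.1, 0.0, 1.7 → max 1.7
III regrets: 0.0, 1.5, 1.8 → max 1.8
Smallest max regret = 1.1 → I.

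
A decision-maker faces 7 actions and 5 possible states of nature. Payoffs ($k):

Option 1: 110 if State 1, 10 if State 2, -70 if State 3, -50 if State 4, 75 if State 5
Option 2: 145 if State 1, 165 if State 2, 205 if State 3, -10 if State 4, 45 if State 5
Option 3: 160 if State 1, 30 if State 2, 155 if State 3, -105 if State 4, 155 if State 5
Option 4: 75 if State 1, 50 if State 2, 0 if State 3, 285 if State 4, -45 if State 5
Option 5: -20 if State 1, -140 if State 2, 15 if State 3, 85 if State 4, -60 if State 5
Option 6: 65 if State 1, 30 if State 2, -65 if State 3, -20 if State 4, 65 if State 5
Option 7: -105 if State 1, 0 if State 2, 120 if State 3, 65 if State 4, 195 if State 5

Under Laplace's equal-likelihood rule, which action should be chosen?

Row averages: Option 1=15, Option 2=110, Option 3=79, Option 4=73, Option 5=-24, Option 6=15, Option 7=55
Highest average = 110 → Option 2.

Option 2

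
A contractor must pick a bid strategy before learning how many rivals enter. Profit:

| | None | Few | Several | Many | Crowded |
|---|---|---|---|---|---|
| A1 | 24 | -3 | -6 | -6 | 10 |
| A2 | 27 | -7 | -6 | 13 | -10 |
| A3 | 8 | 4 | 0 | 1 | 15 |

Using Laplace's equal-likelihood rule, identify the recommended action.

Row averages: A1=3.8, A2=3.4, A3=5.6
Highest average = 5.6 → A3.

A3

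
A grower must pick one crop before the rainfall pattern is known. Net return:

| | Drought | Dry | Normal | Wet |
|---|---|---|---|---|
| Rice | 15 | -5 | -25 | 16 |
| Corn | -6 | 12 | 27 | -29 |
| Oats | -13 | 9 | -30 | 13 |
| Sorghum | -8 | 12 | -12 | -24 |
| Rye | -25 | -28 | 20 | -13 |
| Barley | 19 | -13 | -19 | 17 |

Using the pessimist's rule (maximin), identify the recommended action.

Row minima: Rice=-25, Corn=-29, Oats=-30, Sorghum=-24, Rye=-28, Barley=-19
Best worst-case = -19 → Barley.

Barley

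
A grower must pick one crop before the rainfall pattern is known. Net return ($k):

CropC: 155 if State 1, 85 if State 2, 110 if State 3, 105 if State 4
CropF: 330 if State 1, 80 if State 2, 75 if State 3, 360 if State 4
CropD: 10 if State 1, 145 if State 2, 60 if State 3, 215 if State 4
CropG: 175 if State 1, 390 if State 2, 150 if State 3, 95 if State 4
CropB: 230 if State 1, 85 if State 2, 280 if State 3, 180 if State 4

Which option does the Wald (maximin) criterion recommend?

Row minima: CropC=85, CropF=75, CropD=10, CropG=95, CropB=85
Best worst-case = 95 → CropG.

CropG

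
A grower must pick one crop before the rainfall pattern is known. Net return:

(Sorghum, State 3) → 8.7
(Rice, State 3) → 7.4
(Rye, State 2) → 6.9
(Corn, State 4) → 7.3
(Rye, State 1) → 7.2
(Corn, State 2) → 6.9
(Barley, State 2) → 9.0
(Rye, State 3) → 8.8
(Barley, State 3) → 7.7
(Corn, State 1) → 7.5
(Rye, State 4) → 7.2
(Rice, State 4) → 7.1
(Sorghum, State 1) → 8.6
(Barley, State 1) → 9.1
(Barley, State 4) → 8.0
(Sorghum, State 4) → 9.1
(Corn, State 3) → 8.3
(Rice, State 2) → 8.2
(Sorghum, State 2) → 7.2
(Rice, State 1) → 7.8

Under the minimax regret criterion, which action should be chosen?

Barley

Column bests: State 1=9.1, State 2=9.0, State 3=8.8, State 4=9.1.
Sorghum regrets: 0.5, 1.8, 0.1, 0.0 → max 1.8
Corn regrets: 1.6, 2.1, 0.5, 1.8 → max 2.1
Rye regrets: 1.9, 2.1, 0.0, 1.9 → max 2.1
Rice regrets: 1.3, 0.8, 1.4, 2.0 → max 2.0
Barley regrets: 0.0, 0.0, 1.1, 1.1 → max 1.1
Smallest max regret = 1.1 → Barley.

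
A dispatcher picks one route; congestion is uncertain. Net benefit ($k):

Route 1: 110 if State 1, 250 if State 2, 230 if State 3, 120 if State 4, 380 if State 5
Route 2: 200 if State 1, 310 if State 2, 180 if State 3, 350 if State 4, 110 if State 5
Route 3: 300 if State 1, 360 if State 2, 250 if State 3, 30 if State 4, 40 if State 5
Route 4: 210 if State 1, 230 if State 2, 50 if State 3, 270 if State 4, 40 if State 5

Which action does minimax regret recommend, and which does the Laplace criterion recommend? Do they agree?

Column bests: State 1=300, State 2=360, State 3=250, State 4=350, State 5=380.
Route 1 regrets: 190, 110, 20, 230, 0 → max 230
Route 2 regrets: 100, 50, 70, 0, 270 → max 270
Route 3 regrets: 0, 0, 0, 320, 340 → max 340
Route 4 regrets: 90, 130, 200, 80, 340 → max 340
Smallest max regret = 230 → Route 1.
Row averages: Route 1=218, Route 2=230, Route 3=196, Route 4=160
Highest average = 230 → Route 2.

minimax regret → Route 1; laplace → Route 2 (disagree)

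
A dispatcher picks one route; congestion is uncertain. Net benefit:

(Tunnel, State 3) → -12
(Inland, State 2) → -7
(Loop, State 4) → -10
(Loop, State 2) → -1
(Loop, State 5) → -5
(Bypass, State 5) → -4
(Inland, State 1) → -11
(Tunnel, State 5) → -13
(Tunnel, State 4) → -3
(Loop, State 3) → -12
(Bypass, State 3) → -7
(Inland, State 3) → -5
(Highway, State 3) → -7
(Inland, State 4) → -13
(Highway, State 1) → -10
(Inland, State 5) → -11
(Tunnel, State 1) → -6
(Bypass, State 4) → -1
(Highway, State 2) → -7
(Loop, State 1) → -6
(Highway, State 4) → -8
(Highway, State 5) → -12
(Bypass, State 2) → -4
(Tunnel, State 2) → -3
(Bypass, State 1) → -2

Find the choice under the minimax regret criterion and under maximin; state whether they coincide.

Column bests: State 1=-2, State 2=-1, State 3=-5, State 4=-1, State 5=-4.
Tunnel regrets: 4, 2, 7, 2, 9 → max 9
Inland regrets: 9, 6, 0, 12, 7 → max 12
Bypass regrets: 0, 3, 2, 0, 0 → max 3
Highway regrets: 8, 6, 2, 7, 8 → max 8
Loop regrets: 4, 0, 7, 9, 1 → max 9
Smallest max regret = 3 → Bypass.
Row minima: Tunnel=-13, Inland=-13, Bypass=-7, Highway=-12, Loop=-12
Best worst-case = -7 → Bypass.

minimax regret → Bypass; maximin → Bypass (agree)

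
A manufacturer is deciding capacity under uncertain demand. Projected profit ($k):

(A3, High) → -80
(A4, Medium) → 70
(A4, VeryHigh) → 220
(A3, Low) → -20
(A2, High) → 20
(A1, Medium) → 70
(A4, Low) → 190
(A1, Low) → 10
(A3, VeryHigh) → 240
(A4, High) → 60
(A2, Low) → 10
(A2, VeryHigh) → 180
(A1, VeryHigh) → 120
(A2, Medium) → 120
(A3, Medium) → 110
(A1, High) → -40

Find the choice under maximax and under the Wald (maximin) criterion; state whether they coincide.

maximax → A3; maximin → A4 (disagree)

Row maxima: A1=120, A2=180, A3=240, A4=220
Best best-case = 240 → A3.
Row minima: A1=-40, A2=10, A3=-80, A4=60
Best worst-case = 60 → A4.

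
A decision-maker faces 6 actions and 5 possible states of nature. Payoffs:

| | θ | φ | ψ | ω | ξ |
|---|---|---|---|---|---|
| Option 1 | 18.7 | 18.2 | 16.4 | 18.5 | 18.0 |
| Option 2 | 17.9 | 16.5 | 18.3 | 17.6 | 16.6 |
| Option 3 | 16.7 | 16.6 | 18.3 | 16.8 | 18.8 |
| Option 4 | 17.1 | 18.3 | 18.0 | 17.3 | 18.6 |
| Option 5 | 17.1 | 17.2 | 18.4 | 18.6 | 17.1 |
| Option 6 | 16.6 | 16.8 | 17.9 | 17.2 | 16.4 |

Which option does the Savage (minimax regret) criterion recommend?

Column bests: θ=18.7, φ=18.3, ψ=18.4, ω=18.6, ξ=18.8.
Option 1 regrets: 0.0, 0.1, 2.0, 0.1, 0.8 → max 2.0
Option 2 regrets: 0.8, 1.8, 0.1, 1.0, 2.2 → max 2.2
Option 3 regrets: 2.0, 1.7, 0.1, 1.8, 0.0 → max 2.0
Option 4 regrets: 1.6, 0.0, 0.4, 1.3, 0.2 → max 1.6
Option 5 regrets: 1.6, 1.1, 0.0, 0.0, 1.7 → max 1.7
Option 6 regrets: 2.1, 1.5, 0.5, 1.4, 2.4 → max 2.4
Smallest max regret = 1.6 → Option 4.

Option 4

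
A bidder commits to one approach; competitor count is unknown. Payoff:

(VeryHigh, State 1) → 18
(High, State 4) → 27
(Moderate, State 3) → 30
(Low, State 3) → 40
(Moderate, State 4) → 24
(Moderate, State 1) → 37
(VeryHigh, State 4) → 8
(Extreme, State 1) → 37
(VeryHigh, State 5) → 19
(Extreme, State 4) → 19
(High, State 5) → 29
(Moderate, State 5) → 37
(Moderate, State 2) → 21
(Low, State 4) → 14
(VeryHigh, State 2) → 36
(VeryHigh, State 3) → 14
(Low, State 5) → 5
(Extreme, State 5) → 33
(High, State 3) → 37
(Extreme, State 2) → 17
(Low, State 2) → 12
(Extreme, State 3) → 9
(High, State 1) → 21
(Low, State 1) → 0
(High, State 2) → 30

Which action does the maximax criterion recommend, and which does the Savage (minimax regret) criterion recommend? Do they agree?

Row maxima: Low=40, Moderate=37, High=37, VeryHigh=36, Extreme=37
Best best-case = 40 → Low.
Column bests: State 1=37, State 2=36, State 3=40, State 4=27, State 5=37.
Low regrets: 37, 24, 0, 13, 32 → max 37
Moderate regrets: 0, 15, 10, 3, 0 → max 15
High regrets: 16, 6, 3, 0, 8 → max 16
VeryHigh regrets: 19, 0, 26, 19, 18 → max 26
Extreme regrets: 0, 19, 31, 8, 4 → max 31
Smallest max regret = 15 → Moderate.

maximax → Low; minimax regret → Moderate (disagree)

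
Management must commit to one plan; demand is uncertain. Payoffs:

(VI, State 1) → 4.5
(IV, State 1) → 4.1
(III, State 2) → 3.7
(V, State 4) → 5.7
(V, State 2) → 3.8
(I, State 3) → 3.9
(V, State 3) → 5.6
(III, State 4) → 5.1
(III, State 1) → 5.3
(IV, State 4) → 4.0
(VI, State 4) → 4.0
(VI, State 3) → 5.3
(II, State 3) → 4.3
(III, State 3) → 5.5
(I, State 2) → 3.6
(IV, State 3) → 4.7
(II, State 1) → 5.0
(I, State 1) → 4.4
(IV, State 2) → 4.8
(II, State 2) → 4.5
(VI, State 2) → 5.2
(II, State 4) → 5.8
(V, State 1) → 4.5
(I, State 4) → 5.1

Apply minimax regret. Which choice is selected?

Column bests: State 1=5.3, State 2=5.2, State 3=5.6, State 4=5.8.
I regrets: 0.9, 1.6, 1.7, 0.7 → max 1.7
II regrets: 0.3, 0.7, 1.3, 0.0 → max 1.3
III regrets: 0.0, 1.5, 0.1, 0.7 → max 1.5
IV regrets: 1.2, 0.4, 0.9, 1.8 → max 1.8
V regrets: 0.8, 1.4, 0.0, 0.1 → max 1.4
VI regrets: 0.8, 0.0, 0.3, 1.8 → max 1.8
Smallest max regret = 1.3 → II.

II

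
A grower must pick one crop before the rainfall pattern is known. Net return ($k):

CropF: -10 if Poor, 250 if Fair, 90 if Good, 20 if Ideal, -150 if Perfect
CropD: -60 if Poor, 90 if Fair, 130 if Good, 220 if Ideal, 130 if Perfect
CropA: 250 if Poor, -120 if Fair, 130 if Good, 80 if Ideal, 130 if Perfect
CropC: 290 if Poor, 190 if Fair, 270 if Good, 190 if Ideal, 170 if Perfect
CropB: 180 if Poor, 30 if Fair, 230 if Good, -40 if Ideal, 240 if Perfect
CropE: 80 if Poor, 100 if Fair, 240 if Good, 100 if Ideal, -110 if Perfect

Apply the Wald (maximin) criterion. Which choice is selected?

Row minima: CropF=-150, CropD=-60, CropA=-120, CropC=170, CropB=-40, CropE=-110
Best worst-case = 170 → CropC.

CropC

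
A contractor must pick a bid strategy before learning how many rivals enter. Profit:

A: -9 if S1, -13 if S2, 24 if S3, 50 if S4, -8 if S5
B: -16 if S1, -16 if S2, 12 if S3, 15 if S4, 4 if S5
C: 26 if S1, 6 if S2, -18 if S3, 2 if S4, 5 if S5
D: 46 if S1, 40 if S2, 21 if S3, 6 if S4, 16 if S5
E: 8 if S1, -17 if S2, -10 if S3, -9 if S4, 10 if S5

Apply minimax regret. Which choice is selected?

D

Column bests: S1=46, S2=40, S3=24, S4=50, S5=16.
A regrets: 55, 53, 0, 0, 24 → max 55
B regrets: 62, 56, 12, 35, 12 → max 62
C regrets: 20, 34, 42, 48, 11 → max 48
D regrets: 0, 0, 3, 44, 0 → max 44
E regrets: 38, 57, 34, 59, 6 → max 59
Smallest max regret = 44 → D.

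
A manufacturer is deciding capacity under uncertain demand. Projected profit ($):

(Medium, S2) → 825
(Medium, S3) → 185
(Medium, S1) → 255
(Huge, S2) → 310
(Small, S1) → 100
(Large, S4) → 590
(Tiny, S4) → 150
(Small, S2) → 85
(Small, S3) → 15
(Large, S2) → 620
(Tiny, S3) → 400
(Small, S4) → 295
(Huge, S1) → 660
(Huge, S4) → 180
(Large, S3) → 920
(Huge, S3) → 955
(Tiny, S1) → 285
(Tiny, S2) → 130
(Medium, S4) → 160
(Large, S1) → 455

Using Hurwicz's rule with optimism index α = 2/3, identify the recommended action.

Large

Tiny: 2/3·400 + 1/3·130 = 310
Small: 2/3·295 + 1/3·15 = 605/3
Medium: 2/3·825 + 1/3·160 = 1810/3
Large: 2/3·920 + 1/3·455 = 765
Huge: 2/3·955 + 1/3·180 = 2090/3
Highest Hurwicz score = 765 → Large.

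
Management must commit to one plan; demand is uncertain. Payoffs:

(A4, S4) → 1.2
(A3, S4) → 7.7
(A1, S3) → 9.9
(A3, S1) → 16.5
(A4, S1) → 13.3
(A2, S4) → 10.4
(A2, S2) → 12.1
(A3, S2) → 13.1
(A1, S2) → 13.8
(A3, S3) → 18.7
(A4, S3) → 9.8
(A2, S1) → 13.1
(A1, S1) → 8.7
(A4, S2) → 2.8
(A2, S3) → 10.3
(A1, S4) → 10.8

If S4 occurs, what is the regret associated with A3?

Best payoff under S4 is 10.8.
Regret = 10.8 − 7.7 = 3.1.

3.1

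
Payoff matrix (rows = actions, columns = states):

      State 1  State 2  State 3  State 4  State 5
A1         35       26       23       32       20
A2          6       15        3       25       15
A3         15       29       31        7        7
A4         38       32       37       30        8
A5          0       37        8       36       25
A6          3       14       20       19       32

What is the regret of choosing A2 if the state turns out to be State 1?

32

Best payoff under State 1 is 38.
Regret = 38 − 6 = 32.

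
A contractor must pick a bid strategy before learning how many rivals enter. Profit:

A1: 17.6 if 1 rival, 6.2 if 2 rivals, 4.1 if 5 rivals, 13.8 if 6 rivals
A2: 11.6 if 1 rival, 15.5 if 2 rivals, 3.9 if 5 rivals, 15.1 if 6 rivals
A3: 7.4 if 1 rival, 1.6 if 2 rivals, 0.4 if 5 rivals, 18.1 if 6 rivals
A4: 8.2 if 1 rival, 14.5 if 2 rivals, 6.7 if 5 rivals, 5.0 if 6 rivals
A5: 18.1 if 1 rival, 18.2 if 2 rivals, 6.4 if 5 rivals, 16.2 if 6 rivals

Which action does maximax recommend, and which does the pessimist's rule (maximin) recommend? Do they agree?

maximax → A5; maximin → A5 (agree)

Row maxima: A1=17.6, A2=15.5, A3=18.1, A4=14.5, A5=18.2
Best best-case = 18.2 → A5.
Row minima: A1=4.1, A2=3.9, A3=0.4, A4=5.0, A5=6.4
Best worst-case = 6.4 → A5.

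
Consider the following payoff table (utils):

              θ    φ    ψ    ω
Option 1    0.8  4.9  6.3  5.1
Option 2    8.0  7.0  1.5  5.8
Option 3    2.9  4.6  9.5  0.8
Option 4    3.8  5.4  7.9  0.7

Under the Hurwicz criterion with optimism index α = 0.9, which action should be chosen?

Option 1: 0.9·6.3 + 0.1·0.8 = 5.75
Option 2: 0.9·8.0 + 0.1·1.5 = 7.35
Option 3: 0.9·9.5 + 0.1·0.8 = 8.63
Option 4: 0.9·7.9 + 0.1·0.7 = 7.18
Highest Hurwicz score = 8.63 → Option 3.

Option 3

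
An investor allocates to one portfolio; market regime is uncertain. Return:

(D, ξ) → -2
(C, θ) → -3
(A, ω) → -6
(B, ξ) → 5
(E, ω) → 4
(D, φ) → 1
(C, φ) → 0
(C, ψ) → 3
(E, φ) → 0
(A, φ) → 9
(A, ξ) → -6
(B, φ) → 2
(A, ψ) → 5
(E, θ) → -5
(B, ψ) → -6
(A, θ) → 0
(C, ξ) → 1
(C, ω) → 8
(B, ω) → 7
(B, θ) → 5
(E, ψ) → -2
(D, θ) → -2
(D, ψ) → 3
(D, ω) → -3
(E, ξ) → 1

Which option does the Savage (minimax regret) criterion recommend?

Column bests: θ=5, φ=9, ψ=5, ω=8, ξ=5.
A regrets: 5, 0, 0, 14, 11 → max 14
B regrets: 0, 7, 11, 1, 0 → max 11
C regrets: 8, 9, 2, 0, 4 → max 9
D regrets: 7, 8, 2, 11, 7 → max 11
E regrets: 10, 9, 7, 4, 4 → max 10
Smallest max regret = 9 → C.

C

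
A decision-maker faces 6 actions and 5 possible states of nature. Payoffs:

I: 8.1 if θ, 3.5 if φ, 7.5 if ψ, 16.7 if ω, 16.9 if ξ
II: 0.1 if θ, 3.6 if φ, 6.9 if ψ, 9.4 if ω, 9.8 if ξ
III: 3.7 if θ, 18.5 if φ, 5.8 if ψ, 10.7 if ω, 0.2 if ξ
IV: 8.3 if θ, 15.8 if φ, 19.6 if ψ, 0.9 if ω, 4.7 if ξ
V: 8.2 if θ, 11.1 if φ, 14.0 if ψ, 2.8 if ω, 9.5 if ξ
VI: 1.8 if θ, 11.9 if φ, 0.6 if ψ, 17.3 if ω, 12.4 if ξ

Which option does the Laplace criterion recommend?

Row averages: I=10.54, II=5.96, III=7.78, IV=9.86, V=9.12, VI=8.8
Highest average = 10.54 → I.

I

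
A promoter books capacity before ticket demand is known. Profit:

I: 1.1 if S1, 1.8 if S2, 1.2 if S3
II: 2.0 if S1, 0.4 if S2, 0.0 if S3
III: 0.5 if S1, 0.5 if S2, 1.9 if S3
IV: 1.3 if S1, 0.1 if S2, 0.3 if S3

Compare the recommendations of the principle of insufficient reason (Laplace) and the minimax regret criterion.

Row averages: I=41/30, II=0.8, III=29/30, IV=17/30
Highest average = 41/30 → I.
Column bests: S1=2.0, S2=1.8, S3=1.9.
I regrets: 0.9, 0.0, 0.7 → max 0.9
II regrets: 0.0, 1.4, 1.9 → max 1.9
III regrets: 1.5, 1.3, 0.0 → max 1.5
IV regrets: 0.7, 1.7, 1.6 → max 1.7
Smallest max regret = 0.9 → I.

laplace → I; minimax regret → I (agree)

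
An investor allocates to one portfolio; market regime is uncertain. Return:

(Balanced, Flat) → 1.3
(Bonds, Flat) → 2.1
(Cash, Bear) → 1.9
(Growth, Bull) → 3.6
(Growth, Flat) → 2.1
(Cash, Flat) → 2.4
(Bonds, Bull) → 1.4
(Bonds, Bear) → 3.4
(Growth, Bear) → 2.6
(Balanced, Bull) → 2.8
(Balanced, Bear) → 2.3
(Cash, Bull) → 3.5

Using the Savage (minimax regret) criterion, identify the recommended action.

Growth

Column bests: Bear=3.4, Flat=2.4, Bull=3.6.
Growth regrets: 0.8, 0.3, 0.0 → max 0.8
Bonds regrets: 0.0, 0.3, 2.2 → max 2.2
Cash regrets: 1.5, 0.0, 0.1 → max 1.5
Balanced regrets: 1.1, 1.1, 0.8 → max 1.1
Smallest max regret = 0.8 → Growth.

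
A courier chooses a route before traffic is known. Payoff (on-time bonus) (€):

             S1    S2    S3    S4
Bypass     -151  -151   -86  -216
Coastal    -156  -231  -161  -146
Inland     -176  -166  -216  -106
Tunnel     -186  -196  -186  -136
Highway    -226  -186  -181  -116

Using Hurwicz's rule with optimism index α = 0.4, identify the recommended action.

Bypass

Bypass: 0.4·(-86) + 0.6·(-216) = -164
Coastal: 0.4·(-146) + 0.6·(-231) = -197
Inland: 0.4·(-106) + 0.6·(-216) = -172
Tunnel: 0.4·(-136) + 0.6·(-196) = -172
Highway: 0.4·(-116) + 0.6·(-226) = -182
Highest Hurwicz score = -164 → Bypass.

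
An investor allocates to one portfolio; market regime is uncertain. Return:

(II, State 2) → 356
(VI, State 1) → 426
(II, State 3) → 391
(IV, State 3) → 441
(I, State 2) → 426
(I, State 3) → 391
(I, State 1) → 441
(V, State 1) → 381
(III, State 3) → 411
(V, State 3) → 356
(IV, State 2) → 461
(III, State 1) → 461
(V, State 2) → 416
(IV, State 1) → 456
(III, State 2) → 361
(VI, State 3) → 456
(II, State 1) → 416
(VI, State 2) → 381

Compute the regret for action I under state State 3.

Best payoff under State 3 is 456.
Regret = 456 − 391 = 65.

65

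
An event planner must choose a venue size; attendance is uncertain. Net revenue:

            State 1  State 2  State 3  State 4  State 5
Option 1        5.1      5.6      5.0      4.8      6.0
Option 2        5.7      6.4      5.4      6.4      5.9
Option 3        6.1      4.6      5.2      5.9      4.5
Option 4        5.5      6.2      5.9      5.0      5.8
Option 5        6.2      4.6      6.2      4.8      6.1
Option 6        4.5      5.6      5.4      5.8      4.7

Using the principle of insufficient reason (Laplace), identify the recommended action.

Option 2

Row averages: Option 1=5.3, Option 2=5.96, Option 3=5.26, Option 4=5.68, Option 5=5.58, Option 6=5.2
Highest average = 5.96 → Option 2.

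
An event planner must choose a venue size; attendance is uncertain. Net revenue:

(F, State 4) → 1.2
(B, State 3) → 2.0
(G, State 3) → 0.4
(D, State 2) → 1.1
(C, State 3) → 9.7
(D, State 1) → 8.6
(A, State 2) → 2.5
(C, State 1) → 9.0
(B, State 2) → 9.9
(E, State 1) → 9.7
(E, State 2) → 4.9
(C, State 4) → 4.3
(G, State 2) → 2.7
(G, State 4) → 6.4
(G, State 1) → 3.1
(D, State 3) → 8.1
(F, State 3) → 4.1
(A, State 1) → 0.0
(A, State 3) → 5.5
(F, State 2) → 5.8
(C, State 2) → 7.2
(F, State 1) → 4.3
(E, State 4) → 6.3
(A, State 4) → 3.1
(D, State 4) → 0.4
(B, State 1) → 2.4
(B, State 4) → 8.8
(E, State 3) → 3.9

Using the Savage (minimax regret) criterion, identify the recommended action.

C

Column bests: State 1=9.7, State 2=9.9, State 3=9.7, State 4=8.8.
A regrets: 9.7, 7.4, 4.2, 5.7 → max 9.7
B regrets: 7.3, 0.0, 7.7, 0.0 → max 7.7
C regrets: 0.7, 2.7, 0.0, 4.5 → max 4.5
D regrets: 1.1, 8.8, 1.6, 8.4 → max 8.8
E regrets: 0.0, 5.0, 5.8, 2.5 → max 5.8
F regrets: 5.4, 4.1, 5.6, 7.6 → max 7.6
G regrets: 6.6, 7.2, 9.3, 2.4 → max 9.3
Smallest max regret = 4.5 → C.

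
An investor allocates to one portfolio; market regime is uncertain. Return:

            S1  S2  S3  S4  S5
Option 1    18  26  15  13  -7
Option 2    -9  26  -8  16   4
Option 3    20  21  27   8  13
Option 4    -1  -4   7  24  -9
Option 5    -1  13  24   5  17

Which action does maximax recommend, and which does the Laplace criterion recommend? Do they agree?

maximax → Option 3; laplace → Option 3 (agree)

Row maxima: Option 1=26, Option 2=26, Option 3=27, Option 4=24, Option 5=24
Best best-case = 27 → Option 3.
Row averages: Option 1=13, Option 2=5.8, Option 3=17.8, Option 4=3.4, Option 5=11.6
Highest average = 17.8 → Option 3.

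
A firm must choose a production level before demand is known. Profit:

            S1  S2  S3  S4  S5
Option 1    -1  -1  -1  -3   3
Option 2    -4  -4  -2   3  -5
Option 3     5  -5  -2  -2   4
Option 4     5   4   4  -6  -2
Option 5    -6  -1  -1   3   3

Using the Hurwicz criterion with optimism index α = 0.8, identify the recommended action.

Option 3

Option 1: 0.8·3 + 0.2·(-3) = 1.8
Option 2: 0.8·3 + 0.2·(-5) = 1.4
Option 3: 0.8·5 + 0.2·(-5) = 3
Option 4: 0.8·5 + 0.2·(-6) = 2.8
Option 5: 0.8·3 + 0.2·(-6) = 1.2
Highest Hurwicz score = 3 → Option 3.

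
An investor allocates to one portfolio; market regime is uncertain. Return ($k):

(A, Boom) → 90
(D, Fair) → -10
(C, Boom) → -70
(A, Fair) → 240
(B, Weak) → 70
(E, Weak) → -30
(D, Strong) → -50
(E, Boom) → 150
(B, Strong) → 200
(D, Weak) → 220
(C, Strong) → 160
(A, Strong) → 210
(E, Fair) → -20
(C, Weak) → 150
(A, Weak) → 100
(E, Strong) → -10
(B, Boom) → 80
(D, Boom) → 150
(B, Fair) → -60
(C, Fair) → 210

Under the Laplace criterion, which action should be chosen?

A

Row averages: A=160, B=72.5, C=112.5, D=77.5, E=22.5
Highest average = 160 → A.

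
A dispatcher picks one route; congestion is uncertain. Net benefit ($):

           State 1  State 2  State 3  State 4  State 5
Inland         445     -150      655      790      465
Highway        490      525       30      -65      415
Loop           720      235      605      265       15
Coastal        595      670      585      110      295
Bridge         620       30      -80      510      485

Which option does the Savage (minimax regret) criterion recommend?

Column bests: State 1=720, State 2=670, State 3=655, State 4=790, State 5=485.
Inland regrets: 275, 820, 0, 0, 20 → max 820
Highway regrets: 230, 145, 625, 855, 70 → max 855
Loop regrets: 0, 435, 50, 525, 470 → max 525
Coastal regrets: 125, 0, 70, 680, 190 → max 680
Bridge regrets: 100, 640, 735, 280, 0 → max 735
Smallest max regret = 525 → Loop.

Loop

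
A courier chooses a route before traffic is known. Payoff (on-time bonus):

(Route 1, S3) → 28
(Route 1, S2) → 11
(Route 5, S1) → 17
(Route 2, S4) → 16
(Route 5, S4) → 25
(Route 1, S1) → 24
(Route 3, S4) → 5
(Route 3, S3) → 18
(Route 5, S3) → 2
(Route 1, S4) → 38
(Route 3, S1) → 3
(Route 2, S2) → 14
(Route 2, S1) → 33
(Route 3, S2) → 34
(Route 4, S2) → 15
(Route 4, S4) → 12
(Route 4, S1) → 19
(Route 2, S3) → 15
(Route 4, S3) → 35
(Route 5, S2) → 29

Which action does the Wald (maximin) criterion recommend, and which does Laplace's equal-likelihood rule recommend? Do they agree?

Row minima: Route 1=11, Route 2=14, Route 3=3, Route 4=12, Route 5=2
Best worst-case = 14 → Route 2.
Row averages: Route 1=25.25, Route 2=19.5, Route 3=15, Route 4=20.25, Route 5=18.25
Highest average = 25.25 → Route 1.

maximin → Route 2; laplace → Route 1 (disagree)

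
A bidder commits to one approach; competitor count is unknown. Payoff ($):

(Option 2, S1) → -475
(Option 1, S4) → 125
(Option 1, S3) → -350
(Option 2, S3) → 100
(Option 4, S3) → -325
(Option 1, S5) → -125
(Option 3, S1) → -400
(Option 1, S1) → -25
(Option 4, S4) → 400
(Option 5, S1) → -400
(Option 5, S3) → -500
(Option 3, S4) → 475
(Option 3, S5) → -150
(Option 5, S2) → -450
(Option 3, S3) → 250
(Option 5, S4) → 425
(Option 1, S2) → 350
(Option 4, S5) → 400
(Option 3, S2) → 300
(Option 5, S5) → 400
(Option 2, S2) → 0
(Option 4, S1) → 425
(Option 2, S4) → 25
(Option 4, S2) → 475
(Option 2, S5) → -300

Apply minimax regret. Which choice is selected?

Option 4

Column bests: S1=425, S2=475, S3=250, S4=475, S5=400.
Option 1 regrets: 450, 125, 600, 350, 525 → max 600
Option 2 regrets: 900, 475, 150, 450, 700 → max 900
Option 3 regrets: 825, 175, 0, 0, 550 → max 825
Option 4 regrets: 0, 0, 575, 75, 0 → max 575
Option 5 regrets: 825, 925, 750, 50, 0 → max 925
Smallest max regret = 575 → Option 4.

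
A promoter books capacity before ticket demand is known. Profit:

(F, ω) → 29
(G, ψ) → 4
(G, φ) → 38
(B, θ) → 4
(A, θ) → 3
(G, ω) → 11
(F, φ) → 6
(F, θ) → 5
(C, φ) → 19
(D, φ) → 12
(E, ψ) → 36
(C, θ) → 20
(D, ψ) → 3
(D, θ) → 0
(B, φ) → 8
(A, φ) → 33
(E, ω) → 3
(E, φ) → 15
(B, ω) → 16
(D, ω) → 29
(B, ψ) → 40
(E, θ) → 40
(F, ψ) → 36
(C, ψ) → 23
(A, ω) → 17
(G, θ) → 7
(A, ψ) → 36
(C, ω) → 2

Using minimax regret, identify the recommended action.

Column bests: θ=40, φ=38, ψ=40, ω=29.
A regrets: 37, 5, 4, 12 → max 37
B regrets: 36, 30, 0, 13 → max 36
C regrets: 20, 19, 17, 27 → max 27
D regrets: 40, 26, 37, 0 → max 40
E regrets: 0, 23, 4, 26 → max 26
F regrets: 35, 32, 4, 0 → max 35
G regrets: 33, 0, 36, 18 → max 36
Smallest max regret = 26 → E.

E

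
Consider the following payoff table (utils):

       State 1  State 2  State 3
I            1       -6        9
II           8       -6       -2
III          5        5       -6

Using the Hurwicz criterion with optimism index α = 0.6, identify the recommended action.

I

I: 0.6·9 + 0.4·(-6) = 3
II: 0.6·8 + 0.4·(-6) = 2.4
III: 0.6·5 + 0.4·(-6) = 0.6
Highest Hurwicz score = 3 → I.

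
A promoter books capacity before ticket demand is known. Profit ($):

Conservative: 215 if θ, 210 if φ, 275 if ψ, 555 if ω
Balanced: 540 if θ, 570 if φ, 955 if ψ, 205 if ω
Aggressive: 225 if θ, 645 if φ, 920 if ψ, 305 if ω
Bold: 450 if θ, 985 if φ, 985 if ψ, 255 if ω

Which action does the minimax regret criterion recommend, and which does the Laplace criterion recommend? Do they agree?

Column bests: θ=540, φ=985, ψ=985, ω=555.
Conservative regrets: 325, 775, 710, 0 → max 775
Balanced regrets: 0, 415, 30, 350 → max 415
Aggressive regrets: 315, 340, 65, 250 → max 340
Bold regrets: 90, 0, 0, 300 → max 300
Smallest max regret = 300 → Bold.
Row averages: Conservative=313.75, Balanced=567.5, Aggressive=523.75, Bold=668.75
Highest average = 668.75 → Bold.

minimax regret → Bold; laplace → Bold (agree)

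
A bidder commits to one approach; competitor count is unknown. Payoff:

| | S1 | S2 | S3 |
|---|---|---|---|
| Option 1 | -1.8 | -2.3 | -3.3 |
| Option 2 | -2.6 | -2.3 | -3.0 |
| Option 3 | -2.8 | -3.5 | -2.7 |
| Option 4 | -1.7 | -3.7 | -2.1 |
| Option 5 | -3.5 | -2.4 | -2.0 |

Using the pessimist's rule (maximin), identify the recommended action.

Row minima: Option 1=-3.3, Option 2=-3.0, Option 3=-3.5, Option 4=-3.7, Option 5=-3.5
Best worst-case = -3.0 → Option 2.

Option 2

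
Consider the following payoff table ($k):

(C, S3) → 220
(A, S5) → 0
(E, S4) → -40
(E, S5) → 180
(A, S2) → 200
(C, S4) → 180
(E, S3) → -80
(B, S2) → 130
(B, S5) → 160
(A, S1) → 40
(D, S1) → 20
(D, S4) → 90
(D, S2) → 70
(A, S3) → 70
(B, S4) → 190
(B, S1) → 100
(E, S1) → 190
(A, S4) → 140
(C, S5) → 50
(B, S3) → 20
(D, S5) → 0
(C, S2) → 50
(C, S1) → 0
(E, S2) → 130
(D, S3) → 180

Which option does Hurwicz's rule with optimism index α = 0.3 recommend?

B

A: 0.3·200 + 0.7·0 = 60
B: 0.3·190 + 0.7·20 = 71
C: 0.3·220 + 0.7·0 = 66
D: 0.3·180 + 0.7·0 = 54
E: 0.3·190 + 0.7·(-80) = 1
Highest Hurwicz score = 71 → B.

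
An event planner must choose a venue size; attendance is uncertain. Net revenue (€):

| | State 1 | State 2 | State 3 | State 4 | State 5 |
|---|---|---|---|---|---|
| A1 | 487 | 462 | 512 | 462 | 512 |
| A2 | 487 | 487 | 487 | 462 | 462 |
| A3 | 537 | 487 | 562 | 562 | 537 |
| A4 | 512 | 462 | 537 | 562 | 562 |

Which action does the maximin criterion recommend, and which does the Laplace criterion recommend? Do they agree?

Row minima: A1=462, A2=462, A3=487, A4=462
Best worst-case = 487 → A3.
Row averages: A1=487, A2=477, A3=537, A4=527
Highest average = 537 → A3.

maximin → A3; laplace → A3 (agree)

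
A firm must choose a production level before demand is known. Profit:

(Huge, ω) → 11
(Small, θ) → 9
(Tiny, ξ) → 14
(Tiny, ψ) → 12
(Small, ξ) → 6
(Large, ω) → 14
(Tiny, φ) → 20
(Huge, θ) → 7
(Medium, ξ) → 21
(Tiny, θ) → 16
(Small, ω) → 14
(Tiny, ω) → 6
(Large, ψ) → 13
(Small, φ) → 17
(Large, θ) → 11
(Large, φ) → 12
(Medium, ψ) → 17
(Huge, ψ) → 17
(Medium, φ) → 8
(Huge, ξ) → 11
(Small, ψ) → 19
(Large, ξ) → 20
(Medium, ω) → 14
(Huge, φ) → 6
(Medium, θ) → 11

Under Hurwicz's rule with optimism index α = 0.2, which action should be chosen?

Large

Tiny: 0.2·20 + 0.8·6 = 8.8
Small: 0.2·19 + 0.8·6 = 8.6
Medium: 0.2·21 + 0.8·8 = 10.6
Large: 0.2·20 + 0.8·11 = 12.8
Huge: 0.2·17 + 0.8·6 = 8.2
Highest Hurwicz score = 12.8 → Large.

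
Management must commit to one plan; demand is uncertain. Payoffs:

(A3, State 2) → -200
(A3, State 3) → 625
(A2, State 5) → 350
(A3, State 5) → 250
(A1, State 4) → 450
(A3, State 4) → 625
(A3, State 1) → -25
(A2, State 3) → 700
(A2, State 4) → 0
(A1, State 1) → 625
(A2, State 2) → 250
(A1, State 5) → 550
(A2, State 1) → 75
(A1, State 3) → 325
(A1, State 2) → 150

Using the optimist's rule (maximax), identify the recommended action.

A2

Row maxima: A1=625, A2=700, A3=625
Best best-case = 700 → A2.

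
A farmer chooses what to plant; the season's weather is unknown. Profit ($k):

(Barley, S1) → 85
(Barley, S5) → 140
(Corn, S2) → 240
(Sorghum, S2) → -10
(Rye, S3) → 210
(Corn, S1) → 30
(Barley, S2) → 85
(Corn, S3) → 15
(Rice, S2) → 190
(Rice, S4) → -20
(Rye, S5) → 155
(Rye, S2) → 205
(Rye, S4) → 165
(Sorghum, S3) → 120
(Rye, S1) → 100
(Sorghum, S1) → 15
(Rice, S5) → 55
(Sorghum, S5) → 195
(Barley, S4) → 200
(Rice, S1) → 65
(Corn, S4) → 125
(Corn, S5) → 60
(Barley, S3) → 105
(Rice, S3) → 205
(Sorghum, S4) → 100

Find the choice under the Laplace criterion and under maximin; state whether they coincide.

laplace → Rye; maximin → Rye (agree)

Row averages: Corn=94, Sorghum=84, Barley=123, Rice=99, Rye=167
Highest average = 167 → Rye.
Row minima: Corn=15, Sorghum=-10, Barley=85, Rice=-20, Rye=100
Best worst-case = 100 → Rye.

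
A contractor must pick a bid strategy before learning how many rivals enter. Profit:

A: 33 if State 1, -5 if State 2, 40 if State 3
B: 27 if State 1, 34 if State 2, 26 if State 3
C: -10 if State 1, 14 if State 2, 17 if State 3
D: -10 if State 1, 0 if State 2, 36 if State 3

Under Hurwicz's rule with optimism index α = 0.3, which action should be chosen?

A: 0.3·40 + 0.7·(-5) = 8.5
B: 0.3·34 + 0.7·26 = 28.4
C: 0.3·17 + 0.7·(-10) = -1.9
D: 0.3·36 + 0.7·(-10) = 3.8
Highest Hurwicz score = 28.4 → B.

B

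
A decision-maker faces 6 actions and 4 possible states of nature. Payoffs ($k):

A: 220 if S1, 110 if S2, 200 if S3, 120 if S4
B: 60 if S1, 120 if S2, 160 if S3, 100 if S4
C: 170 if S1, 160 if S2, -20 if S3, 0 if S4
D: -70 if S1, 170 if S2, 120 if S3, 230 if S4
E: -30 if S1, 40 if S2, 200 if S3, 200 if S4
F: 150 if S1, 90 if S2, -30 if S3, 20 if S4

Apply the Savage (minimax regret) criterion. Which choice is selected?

A

Column bests: S1=220, S2=170, S3=200, S4=230.
A regrets: 0, 60, 0, 110 → max 110
B regrets: 160, 50, 40, 130 → max 160
C regrets: 50, 10, 220, 230 → max 230
D regrets: 290, 0, 80, 0 → max 290
E regrets: 250, 130, 0, 30 → max 250
F regrets: 70, 80, 230, 210 → max 230
Smallest max regret = 110 → A.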